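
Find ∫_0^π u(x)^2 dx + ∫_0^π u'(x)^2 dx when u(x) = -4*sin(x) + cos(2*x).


||u||_{H^1(0,π)}^2 = 80/3 + 37*π/2

u'(x) = -2*sin(2*x) - 4*cos(x).
Expand u² and (u')² and integrate term by term on (0, π), using: for integers n ≥ 1, ∫_0^π sin²(nx) dx = ∫_0^π cos²(nx) dx = π/2; for n ≠ n', ∫_0^π sin(nx)sin(n'x) dx = ∫_0^π cos(nx)cos(n'x) dx = 0; and by product-to-sum, ∫_0^π sin(nx)cos(n'x) dx = ½∫_0^π [sin((n+n')x) + sin((n−n')x)] dx, which is 0 when n+n' is even and 2n/(n²−n'²) when n+n' is odd (it need not vanish on (0, π)).
  u² squared terms: (-4)²·∫sin(x)² dx = 16·π/2 = 8*π;  (1)²·∫cos(2x)² dx = 1·π/2 = π/2.
  u² cross terms: 2·(-4)·(1)·∫sin(x)·cos(2x) dx = -8·(-2/3) = 16/3.
  So ∫_0^π u² dx = 8*π + π/2 + 16/3 = 16/3 + 17*π/2.
  (u')² squared terms: (-4)²·∫cos(x)² dx = 16·π/2 = 8*π;  (-2)²·∫sin(2x)² dx = 4·π/2 = 2*π.
  (u')² cross terms: 2·(-4)·(-2)·∫cos(x)·sin(2x) dx = 16·(4/3) = 64/3.
  So ∫_0^π (u')² dx = 8*π + 2*π + 64/3 = 64/3 + 10*π.
||u||_{H^1}^2 = (16/3 + 17*π/2) + (64/3 + 10*π) = 80/3 + 37*π/2.


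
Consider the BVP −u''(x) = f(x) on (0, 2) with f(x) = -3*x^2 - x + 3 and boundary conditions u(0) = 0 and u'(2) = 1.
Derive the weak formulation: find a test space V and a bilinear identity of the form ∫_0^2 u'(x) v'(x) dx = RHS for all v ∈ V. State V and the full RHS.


V = {v ∈ H^1(0, 2) : v(0) = 0} (test functions vanish at x = 0 where u is specified); weak form: ∫_0^2 u'v' dx = ∫_0^2 (-3*x^2 - x + 3) v dx + v(2) for all v ∈ V.

Multiply both sides by a test function v and integrate from 0 to 2:
  ∫_0^2 −u''(x) v(x) dx = ∫_0^2 f(x) v(x) dx.
Integrate the LHS by parts once:
  ∫_0^2 −u'' v dx = −[u'(x) v(x)]_0^2 + ∫_0^2 u'(x) v'(x) dx.
Thus ∫_0^2 u'(x) v'(x) dx = ∫_0^2 f(x) v(x) dx + [u'(x) v(x)]_0^2.
Choose V so that boundary terms are either known or forced to vanish.
Mixed BC: u(0) = 0 (Dirichlet) and u'(2) = 1 (Neumann). Define V = {v ∈ H^1(0, 2) : v(0) = 0}. Then [u' v]_0^2 = u'(2)·v(2) − u'(0)·0 = v(2).
Weak formulation: find u (satisfying any essential BC) such that ∫_0^2 u'(x) v'(x) dx = ∫_0^2 f v dx + v(2) for all v ∈ V (Dirichlet at 0 absorbed into V; Neumann datum at x = 2 contributes the boundary term).
Substituting f(x) = -3*x^2 - x + 3, the right-hand side is ∫_0^2 (-3*x^2 - x + 3) v dx + v(2).


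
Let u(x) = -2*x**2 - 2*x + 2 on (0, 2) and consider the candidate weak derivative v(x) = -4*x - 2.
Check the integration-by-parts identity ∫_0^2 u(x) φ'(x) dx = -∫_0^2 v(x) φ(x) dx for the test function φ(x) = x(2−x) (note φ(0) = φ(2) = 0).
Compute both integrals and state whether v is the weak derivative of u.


LHS = 8, RHS = 8. Yes, v = u' weakly.

u(x) = -2*x**2 - 2*x + 2, classical derivative u'(x) = -4*x - 2.
φ(x) = x(2−x), so φ'(x) = 2 - 2*x.
Note φ(0) = φ(2) = 0, so the boundary term u·φ vanishes.
LHS = ∫_0^2 u(x) φ'(x) dx = ∫_0^2 (4*x^3 - 8*x + 4) dx. Term by term:
  ∫_0^2 4*x^3 dx = 16;  ∫_0^2 -8*x dx = -16;  ∫_0^2 4 dx = 8.
Sum: 16 − 16 + 8 = 8.
So LHS = 8.
∫_0^2 v(x) φ(x) dx = ∫_0^2 (4*x^3 - 6*x^2 - 4*x) dx. Term by term:
  ∫_0^2 4*x^3 dx = 16;  ∫_0^2 -6*x^2 dx = -16;  ∫_0^2 -4*x dx = -8.
Sum: 16 − 16 − 8 = -8.
So RHS = -∫_0^2 v(x) φ(x) dx = 8.
LHS = RHS, so the identity holds for this test φ.
Moreover u is smooth here and v(x) = u'(x) = -4*x - 2 pointwise, so the identity holds for every test function. Hence v is the weak derivative of u.


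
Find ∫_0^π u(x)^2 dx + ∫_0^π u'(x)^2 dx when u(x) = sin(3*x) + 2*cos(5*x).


||u||_{H^1(0,π)}^2 = 57*π

u'(x) = -10*sin(5*x) + 3*cos(3*x).
Expand u² and (u')² and integrate term by term on (0, π), using: for integers n ≥ 1, ∫_0^π sin²(nx) dx = ∫_0^π cos²(nx) dx = π/2; for n ≠ n', ∫_0^π sin(nx)sin(n'x) dx = ∫_0^π cos(nx)cos(n'x) dx = 0; and by product-to-sum, ∫_0^π sin(nx)cos(n'x) dx = ½∫_0^π [sin((n+n')x) + sin((n−n')x)] dx, which is 0 when n+n' is even and 2n/(n²−n'²) when n+n' is odd (it need not vanish on (0, π)).
  u² squared terms: (2)²·∫cos(5x)² dx = 4·π/2 = 2*π;  (1)²·∫sin(3x)² dx = 1·π/2 = π/2.
  u² cross terms: 2·(2)·(1)·∫cos(5x)·sin(3x) dx = 4·(0) = 0.
  So ∫_0^π u² dx = 2*π + π/2 + 0 = 5*π/2.
  (u')² squared terms: (-10)²·∫sin(5x)² dx = 100·π/2 = 50*π;  (3)²·∫cos(3x)² dx = 9·π/2 = 9*π/2.
  (u')² cross terms: 2·(-10)·(3)·∫sin(5x)·cos(3x) dx = -60·(0) = 0.
  So ∫_0^π (u')² dx = 50*π + 9*π/2 + 0 = 109*π/2.
||u||_{H^1}^2 = (5*π/2) + (109*π/2) = 57*π.


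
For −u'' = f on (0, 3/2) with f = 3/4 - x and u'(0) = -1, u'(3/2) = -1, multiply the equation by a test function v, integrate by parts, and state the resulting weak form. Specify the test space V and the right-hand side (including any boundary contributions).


V = H^1(0, 3/2) (v unrestricted at boundary; u is determined up to an additive constant); weak form: ∫_0^3/2 u'v' dx = ∫_0^3/2 (3/4 - x) v dx − v(3/2) + v(0) for all v ∈ V.

Multiply both sides by a test function v and integrate from 0 to 3/2:
  ∫_0^3/2 −u''(x) v(x) dx = ∫_0^3/2 f(x) v(x) dx.
Integrate the LHS by parts once:
  ∫_0^3/2 −u'' v dx = −[u'(x) v(x)]_0^3/2 + ∫_0^3/2 u'(x) v'(x) dx.
Thus ∫_0^3/2 u'(x) v'(x) dx = ∫_0^3/2 f(x) v(x) dx + [u'(x) v(x)]_0^3/2.
Choose V so that boundary terms are either known or forced to vanish.
u has inhomogeneous Neumann u'(0) = -1, u'(3/2) = -1. [u' v]_0^3/2 = (-1)·v(3/2) − (-1)·v(0) = − v(3/2) + v(0). Take V = H^1(0, 3/2); boundary term becomes part of RHS.
Weak formulation: find u (satisfying any essential BC) such that ∫_0^3/2 u'(x) v'(x) dx = ∫_0^3/2 f v dx − v(3/2) + v(0) for all v ∈ V (Neumann data are natural BCs: they enter the RHS as boundary terms).
Substituting f(x) = 3/4 - x, the right-hand side is ∫_0^3/2 (3/4 - x) v dx − v(3/2) + v(0).
Compatibility check (pure Neumann): taking v ≡ 1 ∈ V gives 0 = ∫_0^3/2 f dx + (-1) − (-1), i.e. ∫_0^3/2 f dx must equal u'(0) − u'(3/2) = 0. Indeed ∫_0^3/2 (3/4 - x) dx = 0, so the data are compatible. The solution is then unique only up to an additive constant (fix it e.g. by requiring ∫_0^3/2 u dx = 0).


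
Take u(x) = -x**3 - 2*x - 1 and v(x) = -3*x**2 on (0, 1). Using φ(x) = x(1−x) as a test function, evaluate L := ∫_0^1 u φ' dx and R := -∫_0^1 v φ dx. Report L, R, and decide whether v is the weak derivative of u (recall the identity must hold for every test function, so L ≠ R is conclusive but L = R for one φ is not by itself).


LHS = 29/60, RHS = 3/20. No, v is not the weak derivative of u.

u(x) = -x**3 - 2*x - 1, classical derivative u'(x) = -3*x**2 - 2.
φ(x) = x(1−x), so φ'(x) = 1 - 2*x.
Note φ(0) = φ(1) = 0, so the boundary term u·φ vanishes.
LHS = ∫_0^1 u(x) φ'(x) dx = ∫_0^1 (2*x^4 - x^3 + 4*x^2 - 1) dx. Term by term:
  ∫_0^1 2*x^4 dx = 2/5;  ∫_0^1 -x^3 dx = -1/4;  ∫_0^1 4*x^2 dx = 4/3;
  ∫_0^1 -1 dx = -1.
Sum: 2/5 − 1/4 + 4/3 − 1 = 29/60.
So LHS = 29/60.
∫_0^1 v(x) φ(x) dx = ∫_0^1 (3*x^4 - 3*x^3) dx. Term by term:
  ∫_0^1 3*x^4 dx = 3/5;  ∫_0^1 -3*x^3 dx = -3/4.
Sum: 3/5 − 3/4 = -3/20.
So RHS = -∫_0^1 v(x) φ(x) dx = 3/20.
LHS − RHS = 1/3 ≠ 0, so the identity fails.
(For a valid weak derivative the identity must hold for EVERY test function, in particular this one. The failure shows v is NOT the weak derivative of u.)
Correct weak derivative would be u'(x) = -3*x**2 - 2.


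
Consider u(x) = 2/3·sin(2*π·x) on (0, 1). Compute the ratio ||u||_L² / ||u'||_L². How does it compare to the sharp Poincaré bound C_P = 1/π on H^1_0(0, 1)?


||u||_L² / ||u'||_L² = 1/(2*π) < C_P = 1/π.

u(x) = 2/3·sin(2*π·x), so u'(x) = 4*π*cos(2*π*x)/3.
Writing u(x) = A·sin(kπx/L) with A = 2/3 and k = 2, use ∫_0^L sin²(kπx/L) dx = L/2 and ∫_0^L cos²(kπx/L) dx = L/2.
u² = 4/9·sin²(2*π·x) and (u')² = 16*π^2/9·cos²(2*π·x), and each of sin², cos² integrates to L/2 = 1/2 over (0, 1).
∫_0^1 u² dx = 2/9, so ||u||_L² = sqrt(2)/3.
∫_0^1 (u')² dx = 8*π^2/9, so ||u'||_L² = 2*sqrt(2)*π/3.
Ratio ||u||_L² / ||u'||_L² = 1/(2*π).
Sharp Poincaré constant on H^1_0(0, 1) is C_P = L/π = 1/π, achieved by sin(π·x).
This is the k = 2 harmonic; the ratio L/(kπ) is strictly less than C_P = L/π, consistent with the sharp inequality ||u||_L² ≤ C_P ||u'||_L².


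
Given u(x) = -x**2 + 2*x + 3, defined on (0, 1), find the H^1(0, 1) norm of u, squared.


||u||_{H^1}^2 = 223/15

The H^1 norm (squared) on an interval (0, L) is
  ||u||_{H^1}^2 = ∫_0^L u(x)^2 dx + ∫_0^L u'(x)^2 dx.
Compute u'(x) = 2 - 2*x.
Then u(x)^2 = x**4 - 4*x**3 - 2*x**2 + 12*x + 9 and u'(x)^2 = 4*x**2 - 8*x + 4.
Integrate each monomial from 0 to 1 using ∫_0^1 c·x^n dx = c·1^(n+1)/(n+1):
  ∫_0^1 u(x)^2 dx = ∫_0^1 (x^4 - 4*x^3 - 2*x^2 + 12*x + 9) dx. Term by term:
    ∫_0^1 x^4 dx = 1/5;  ∫_0^1 -4*x^3 dx = -1;  ∫_0^1 -2*x^2 dx = -2/3;
    ∫_0^1 12*x dx = 6;  ∫_0^1 9 dx = 9.
  Sum: 1/5 − 1 − 2/3 + 6 + 9 = 203/15.
  ∫_0^1 u'(x)^2 dx = ∫_0^1 (4*x^2 - 8*x + 4) dx. Term by term:
    ∫_0^1 4*x^2 dx = 4/3;  ∫_0^1 -8*x dx = -4;  ∫_0^1 4 dx = 4.
  Sum: 4/3 − 4 + 4 = 4/3.
Adding: ||u||_{H^1}^2 = 203/15 + 4/3 = 223/15.


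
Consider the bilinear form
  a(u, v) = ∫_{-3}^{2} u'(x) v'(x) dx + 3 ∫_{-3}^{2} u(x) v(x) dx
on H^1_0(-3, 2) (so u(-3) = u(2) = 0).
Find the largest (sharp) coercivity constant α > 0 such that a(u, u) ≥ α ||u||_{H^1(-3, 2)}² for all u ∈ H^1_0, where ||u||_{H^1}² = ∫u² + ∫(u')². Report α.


α = 1

Coercivity of a(·,·) on H^1_0(-3, 2) means a(u, u) ≥ α ||u||_{H^1}² for every u ∈ H^1_0.
The interval has length L = 5, and Poincaré/coercivity depend only on L. Here a(u, u) = ∫(u')² + (3)·∫u².
Here c = 3 ≥ 1, so a(u,u) = ∫(u')² + c∫u² ≥ ∫(u')² + ∫u² = ||u||_{H^1}², i.e. α = 1 works. No larger α is possible: a(u,u) ≥ α||u||_{H^1}² means (1−α)∫(u')² ≥ (α−c)∫u², and for the modes u_n = sin(nπ(x−x₀)/L) (x₀ the left endpoint) one has ∫u_n²/∫(u_n')² = (L/(nπ))² → 0, so a(u_n,u_n)/||u_n||_{H^1}² → 1. Hence the optimal constant is α = 1.
Therefore α = 1.


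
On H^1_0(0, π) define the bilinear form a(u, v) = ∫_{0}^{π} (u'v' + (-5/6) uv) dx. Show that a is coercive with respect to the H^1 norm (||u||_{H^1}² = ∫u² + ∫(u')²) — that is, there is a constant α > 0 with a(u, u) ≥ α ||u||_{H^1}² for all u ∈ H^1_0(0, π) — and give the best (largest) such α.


α = 1/12

Coercivity of a(·,·) on H^1_0(0, π) means a(u, u) ≥ α ||u||_{H^1}² for every u ∈ H^1_0.
The interval has length L = π, and Poincaré/coercivity depend only on L. Here a(u, u) = ∫(u')² + (-5/6)·∫u².
Here c = -5/6 < 0 with |c| < (π/L)² = 1, so coercivity still holds. The condition a(u,u) ≥ α||u||_{H^1}² reads (1−α)∫(u')² ≥ (α−c)∫u². Any admissible α is ≤ 1 (rapidly oscillating u have ∫u²/∫(u')² → 0), and α = 1 would force 0 ≥ (1−c)∫u², impossible since c < 1; so 1−α > 0. By the sharp Poincaré inequality on H^1_0 of an interval of length L, ∫(u')² ≥ (π/L)²∫u² with equality for the first sine mode sin(π(x−x₀)/L) (x₀ the left endpoint), so the inequality holds for all u iff (1−α)(π/L)² ≥ α − c, i.e. α ≤ ((π/L)² + c)/((π/L)² + 1) = (1 + c(L/π)²)/(1 + (L/π)²). (Direct route, valid since c ≤ 0: Poincaré gives c∫u² ≥ c(L/π)²∫(u')², so a(u,u) ≥ (1 + c(L/π)²)∫(u')², while ||u||_{H^1}² ≤ (1 + (L/π)²)∫(u')²; dividing yields the same α.) With (π/L)² = 1 and c = -5/6, the largest admissible constant is α = ((π/L)² + c)/((π/L)² + 1).
Simplifying, α = 1/12.


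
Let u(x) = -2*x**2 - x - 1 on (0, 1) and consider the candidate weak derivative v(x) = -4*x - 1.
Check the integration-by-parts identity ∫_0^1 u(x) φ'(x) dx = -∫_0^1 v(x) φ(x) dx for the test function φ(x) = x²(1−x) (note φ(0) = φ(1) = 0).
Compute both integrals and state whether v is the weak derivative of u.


LHS = 17/60, RHS = 17/60. Yes, v = u' weakly.

u(x) = -2*x**2 - x - 1, classical derivative u'(x) = -4*x - 1.
φ(x) = x²(1−x), so φ'(x) = x*(2 - 3*x).
Note φ(0) = φ(1) = 0, so the boundary term u·φ vanishes.
LHS = ∫_0^1 u(x) φ'(x) dx = ∫_0^1 (6*x^4 - x^3 + x^2 - 2*x) dx. Term by term:
  ∫_0^1 6*x^4 dx = 6/5;  ∫_0^1 -x^3 dx = -1/4;  ∫_0^1 x^2 dx = 1/3;
  ∫_0^1 -2*x dx = -1.
Sum: 6/5 − 1/4 + 1/3 − 1 = 17/60.
So LHS = 17/60.
∫_0^1 v(x) φ(x) dx = ∫_0^1 (4*x^4 - 3*x^3 - x^2) dx. Term by term:
  ∫_0^1 4*x^4 dx = 4/5;  ∫_0^1 -3*x^3 dx = -3/4;  ∫_0^1 -x^2 dx = -1/3.
Sum: 4/5 − 3/4 − 1/3 = -17/60.
So RHS = -∫_0^1 v(x) φ(x) dx = 17/60.
LHS = RHS, so the identity holds for this test φ.
Moreover u is smooth here and v(x) = u'(x) = -4*x - 1 pointwise, so the identity holds for every test function. Hence v is the weak derivative of u.


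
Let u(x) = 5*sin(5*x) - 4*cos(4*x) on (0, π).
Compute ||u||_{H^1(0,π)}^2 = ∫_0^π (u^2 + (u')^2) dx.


||u||_{H^1(0,π)}^2 = -6800/9 + 461*π

u'(x) = 16*sin(4*x) + 25*cos(5*x).
Expand u² and (u')² and integrate term by term on (0, π), using: for integers n ≥ 1, ∫_0^π sin²(nx) dx = ∫_0^π cos²(nx) dx = π/2; for n ≠ n', ∫_0^π sin(nx)sin(n'x) dx = ∫_0^π cos(nx)cos(n'x) dx = 0; and by product-to-sum, ∫_0^π sin(nx)cos(n'x) dx = ½∫_0^π [sin((n+n')x) + sin((n−n')x)] dx, which is 0 when n+n' is even and 2n/(n²−n'²) when n+n' is odd (it need not vanish on (0, π)).
  u² squared terms: (-4)²·∫cos(4x)² dx = 16·π/2 = 8*π;  (5)²·∫sin(5x)² dx = 25·π/2 = 25*π/2.
  u² cross terms: 2·(-4)·(5)·∫cos(4x)·sin(5x) dx = -40·(10/9) = -400/9.
  So ∫_0^π u² dx = 8*π + 25*π/2 − 400/9 = -400/9 + 41*π/2.
  (u')² squared terms: (16)²·∫sin(4x)² dx = 256·π/2 = 128*π;  (25)²·∫cos(5x)² dx = 625·π/2 = 625*π/2.
  (u')² cross terms: 2·(16)·(25)·∫sin(4x)·cos(5x) dx = 800·(-8/9) = -6400/9.
  So ∫_0^π (u')² dx = 128*π + 625*π/2 − 6400/9 = -6400/9 + 881*π/2.
||u||_{H^1}^2 = (-400/9 + 41*π/2) + (-6400/9 + 881*π/2) = -6800/9 + 461*π.


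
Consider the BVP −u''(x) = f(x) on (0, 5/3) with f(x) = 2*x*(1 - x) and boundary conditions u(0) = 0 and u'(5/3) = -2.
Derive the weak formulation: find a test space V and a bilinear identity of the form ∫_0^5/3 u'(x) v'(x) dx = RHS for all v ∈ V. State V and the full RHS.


V = {v ∈ H^1(0, 5/3) : v(0) = 0} (test functions vanish at x = 0 where u is specified); weak form: ∫_0^5/3 u'v' dx = ∫_0^5/3 (2*x*(1 - x)) v dx − 2·v(5/3) for all v ∈ V.

Multiply both sides by a test function v and integrate from 0 to 5/3:
  ∫_0^5/3 −u''(x) v(x) dx = ∫_0^5/3 f(x) v(x) dx.
Integrate the LHS by parts once:
  ∫_0^5/3 −u'' v dx = −[u'(x) v(x)]_0^5/3 + ∫_0^5/3 u'(x) v'(x) dx.
Thus ∫_0^5/3 u'(x) v'(x) dx = ∫_0^5/3 f(x) v(x) dx + [u'(x) v(x)]_0^5/3.
Choose V so that boundary terms are either known or forced to vanish.
Mixed BC: u(0) = 0 (Dirichlet) and u'(5/3) = -2 (Neumann). Define V = {v ∈ H^1(0, 5/3) : v(0) = 0}. Then [u' v]_0^5/3 = u'(5/3)·v(5/3) − u'(0)·0 = − 2·v(5/3).
Weak formulation: find u (satisfying any essential BC) such that ∫_0^5/3 u'(x) v'(x) dx = ∫_0^5/3 f v dx − 2·v(5/3) for all v ∈ V (Dirichlet at 0 absorbed into V; Neumann datum at x = 5/3 contributes the boundary term).
Substituting f(x) = 2*x*(1 - x), the right-hand side is ∫_0^5/3 (2*x*(1 - x)) v dx − 2·v(5/3).


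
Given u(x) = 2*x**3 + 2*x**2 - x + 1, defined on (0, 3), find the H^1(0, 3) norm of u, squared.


||u||_{H^1}^2 = 174486/35

The H^1 norm (squared) on an interval (0, L) is
  ||u||_{H^1}^2 = ∫_0^L u(x)^2 dx + ∫_0^L u'(x)^2 dx.
Compute u'(x) = 6*x**2 + 4*x - 1.
Then u(x)^2 = 4*x**6 + 8*x**5 + 5*x**2 - 2*x + 1 and u'(x)^2 = 36*x**4 + 48*x**3 + 4*x**2 - 8*x + 1.
Integrate each monomial from 0 to 3 using ∫_0^3 c·x^n dx = c·3^(n+1)/(n+1):
  ∫_0^3 u(x)^2 dx = ∫_0^3 (4*x^6 + 8*x^5 + 5*x^2 - 2*x + 1) dx. Term by term:
    ∫_0^3 4*x^6 dx = 8748/7;  ∫_0^3 8*x^5 dx = 972;  ∫_0^3 5*x^2 dx = 45;
    ∫_0^3 -2*x dx = -9;  ∫_0^3 1 dx = 3.
  Sum: 8748/7 + 972 + 45 − 9 + 3 = 15825/7.
  ∫_0^3 u'(x)^2 dx = ∫_0^3 (36*x^4 + 48*x^3 + 4*x^2 - 8*x + 1) dx. Term by term:
    ∫_0^3 36*x^4 dx = 8748/5;  ∫_0^3 48*x^3 dx = 972;  ∫_0^3 4*x^2 dx = 36;
    ∫_0^3 -8*x dx = -36;  ∫_0^3 1 dx = 3.
  Sum: 8748/5 + 972 + 36 − 36 + 3 = 13623/5.
Adding: ||u||_{H^1}^2 = 15825/7 + 13623/5 = 174486/35.


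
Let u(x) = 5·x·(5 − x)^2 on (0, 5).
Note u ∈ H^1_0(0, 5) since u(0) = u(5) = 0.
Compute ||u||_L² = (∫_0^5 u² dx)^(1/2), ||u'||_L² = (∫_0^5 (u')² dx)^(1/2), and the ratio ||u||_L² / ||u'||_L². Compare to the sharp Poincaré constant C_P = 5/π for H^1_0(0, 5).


||u||_L² / ||u'||_L² = 5*sqrt(14)/14 < C_P = 5/π.

u(x) = 5·x·(5 − x)^2, so u'(x) = 5*(x - 5)*(3*x - 5).
u(x) = 5·x·(5 − x)^2 vanishes at x = 0 and x = 5, so u ∈ H^1_0(0, 5). Differentiate via the product rule and integrate the resulting polynomials term by term.
  ∫_0^5 u² dx = ∫_0^5 (25*x^6 - 500*x^5 + 3750*x^4 - 12500*x^3 + 15625*x^2) dx. Term by term:
    ∫_0^5 25*x^6 dx = 1953125/7;  ∫_0^5 -500*x^5 dx = -3906250/3;  ∫_0^5 3750*x^4 dx = 2343750;
    ∫_0^5 -12500*x^3 dx = -1953125;  ∫_0^5 15625*x^2 dx = 1953125/3.
  Sum: 1953125/7 − 3906250/3 + 2343750 − 1953125 + 1953125/3 = 390625/21.
  ∫_0^5 (u')² dx = ∫_0^5 (225*x^4 - 3000*x^3 + 13750*x^2 - 25000*x + 15625) dx. Term by term:
    ∫_0^5 225*x^4 dx = 140625;  ∫_0^5 -3000*x^3 dx = -468750;  ∫_0^5 13750*x^2 dx = 1718750/3;
    ∫_0^5 -25000*x dx = -312500;  ∫_0^5 15625 dx = 78125.
  Sum: 140625 − 468750 + 1718750/3 − 312500 + 78125 = 31250/3.
∫_0^5 u² dx = 390625/21, so ||u||_L² = 625*sqrt(21)/21.
∫_0^5 (u')² dx = 31250/3, so ||u'||_L² = 125*sqrt(6)/3.
Ratio ||u||_L² / ||u'||_L² = 5*sqrt(14)/14.
Sharp Poincaré constant on H^1_0(0, 5) is C_P = L/π = 5/π, achieved by sin(π/5·x).
A polynomial bump cannot attain the sharp Poincaré constant (only the first sine eigenfunction does), so the ratio is strictly less than C_P, consistent with ||u||_L² ≤ C_P ||u'||_L².


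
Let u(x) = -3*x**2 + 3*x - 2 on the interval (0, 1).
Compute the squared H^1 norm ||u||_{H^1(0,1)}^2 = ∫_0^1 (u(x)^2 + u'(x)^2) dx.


||u||_{H^1}^2 = 53/10

The H^1 norm (squared) on an interval (0, L) is
  ||u||_{H^1}^2 = ∫_0^L u(x)^2 dx + ∫_0^L u'(x)^2 dx.
Compute u'(x) = 3 - 6*x.
Then u(x)^2 = 9*x**4 - 18*x**3 + 21*x**2 - 12*x + 4 and u'(x)^2 = 36*x**2 - 36*x + 9.
Integrate each monomial from 0 to 1 using ∫_0^1 c·x^n dx = c·1^(n+1)/(n+1):
  ∫_0^1 u(x)^2 dx = ∫_0^1 (9*x^4 - 18*x^3 + 21*x^2 - 12*x + 4) dx. Term by term:
    ∫_0^1 9*x^4 dx = 9/5;  ∫_0^1 -18*x^3 dx = -9/2;  ∫_0^1 21*x^2 dx = 7;
    ∫_0^1 -12*x dx = -6;  ∫_0^1 4 dx = 4.
  Sum: 9/5 − 9/2 + 7 − 6 + 4 = 23/10.
  ∫_0^1 u'(x)^2 dx = ∫_0^1 (36*x^2 - 36*x + 9) dx. Term by term:
    ∫_0^1 36*x^2 dx = 12;  ∫_0^1 -36*x dx = -18;  ∫_0^1 9 dx = 9.
  Sum: 12 − 18 + 9 = 3.
Adding: ||u||_{H^1}^2 = 23/10 + 3 = 53/10.


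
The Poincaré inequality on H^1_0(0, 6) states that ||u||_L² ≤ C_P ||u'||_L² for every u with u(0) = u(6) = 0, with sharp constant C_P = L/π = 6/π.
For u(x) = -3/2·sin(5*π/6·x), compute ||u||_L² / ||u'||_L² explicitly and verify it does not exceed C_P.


||u||_L² / ||u'||_L² = 6/(5*π) < C_P = 6/π.

u(x) = -3/2·sin(5*π/6·x), so u'(x) = -5*π*cos(5*π*x/6)/4.
Writing u(x) = A·sin(kπx/L) with A = -3/2 and k = 5, use ∫_0^L sin²(kπx/L) dx = L/2 and ∫_0^L cos²(kπx/L) dx = L/2.
u² = 9/4·sin²(5*π/6·x) and (u')² = 25*π^2/16·cos²(5*π/6·x), and each of sin², cos² integrates to L/2 = 3 over (0, 6).
∫_0^6 u² dx = 27/4, so ||u||_L² = 3*sqrt(3)/2.
∫_0^6 (u')² dx = 75*π^2/16, so ||u'||_L² = 5*sqrt(3)*π/4.
Ratio ||u||_L² / ||u'||_L² = 6/(5*π).
Sharp Poincaré constant on H^1_0(0, 6) is C_P = L/π = 6/π, achieved by sin(π/6·x).
This is the k = 5 harmonic; the ratio L/(kπ) is strictly less than C_P = L/π, consistent with the sharp inequality ||u||_L² ≤ C_P ||u'||_L².


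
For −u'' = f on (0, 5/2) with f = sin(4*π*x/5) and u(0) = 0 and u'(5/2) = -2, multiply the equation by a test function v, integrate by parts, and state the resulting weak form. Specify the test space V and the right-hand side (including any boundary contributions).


V = {v ∈ H^1(0, 5/2) : v(0) = 0} (test functions vanish at x = 0 where u is specified); weak form: ∫_0^5/2 u'v' dx = ∫_0^5/2 (sin(4*π*x/5)) v dx − 2·v(5/2) for all v ∈ V.

Multiply both sides by a test function v and integrate from 0 to 5/2:
  ∫_0^5/2 −u''(x) v(x) dx = ∫_0^5/2 f(x) v(x) dx.
Integrate the LHS by parts once:
  ∫_0^5/2 −u'' v dx = −[u'(x) v(x)]_0^5/2 + ∫_0^5/2 u'(x) v'(x) dx.
Thus ∫_0^5/2 u'(x) v'(x) dx = ∫_0^5/2 f(x) v(x) dx + [u'(x) v(x)]_0^5/2.
Choose V so that boundary terms are either known or forced to vanish.
Mixed BC: u(0) = 0 (Dirichlet) and u'(5/2) = -2 (Neumann). Define V = {v ∈ H^1(0, 5/2) : v(0) = 0}. Then [u' v]_0^5/2 = u'(5/2)·v(5/2) − u'(0)·0 = − 2·v(5/2).
Weak formulation: find u (satisfying any essential BC) such that ∫_0^5/2 u'(x) v'(x) dx = ∫_0^5/2 f v dx − 2·v(5/2) for all v ∈ V (Dirichlet at 0 absorbed into V; Neumann datum at x = 5/2 contributes the boundary term).
Substituting f(x) = sin(4*π*x/5), the right-hand side is ∫_0^5/2 (sin(4*π*x/5)) v dx − 2·v(5/2).


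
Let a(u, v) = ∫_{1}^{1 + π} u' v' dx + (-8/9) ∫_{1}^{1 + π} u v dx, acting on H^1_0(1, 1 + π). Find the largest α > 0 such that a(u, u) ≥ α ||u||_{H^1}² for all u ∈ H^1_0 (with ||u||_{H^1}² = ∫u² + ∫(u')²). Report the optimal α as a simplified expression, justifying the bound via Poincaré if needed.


α = 1/18

Coercivity of a(·,·) on H^1_0(1, 1 + π) means a(u, u) ≥ α ||u||_{H^1}² for every u ∈ H^1_0.
The interval has length L = π, and Poincaré/coercivity depend only on L. Here a(u, u) = ∫(u')² + (-8/9)·∫u².
Here c = -8/9 < 0 with |c| < (π/L)² = 1, so coercivity still holds. The condition a(u,u) ≥ α||u||_{H^1}² reads (1−α)∫(u')² ≥ (α−c)∫u². Any admissible α is ≤ 1 (rapidly oscillating u have ∫u²/∫(u')² → 0), and α = 1 would force 0 ≥ (1−c)∫u², impossible since c < 1; so 1−α > 0. By the sharp Poincaré inequality on H^1_0 of an interval of length L, ∫(u')² ≥ (π/L)²∫u² with equality for the first sine mode sin(π(x−x₀)/L) (x₀ the left endpoint), so the inequality holds for all u iff (1−α)(π/L)² ≥ α − c, i.e. α ≤ ((π/L)² + c)/((π/L)² + 1) = (1 + c(L/π)²)/(1 + (L/π)²). (Direct route, valid since c ≤ 0: Poincaré gives c∫u² ≥ c(L/π)²∫(u')², so a(u,u) ≥ (1 + c(L/π)²)∫(u')², while ||u||_{H^1}² ≤ (1 + (L/π)²)∫(u')²; dividing yields the same α.) With (π/L)² = 1 and c = -8/9, the largest admissible constant is α = ((π/L)² + c)/((π/L)² + 1).
Simplifying, α = 1/18.


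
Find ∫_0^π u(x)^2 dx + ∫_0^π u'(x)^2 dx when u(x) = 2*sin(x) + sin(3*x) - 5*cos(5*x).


||u||_{H^1(0,π)}^2 = 334*π

u'(x) = 25*sin(5*x) + 2*cos(x) + 3*cos(3*x).
Expand u² and (u')² and integrate term by term on (0, π), using: for integers n ≥ 1, ∫_0^π sin²(nx) dx = ∫_0^π cos²(nx) dx = π/2; for n ≠ n', ∫_0^π sin(nx)sin(n'x) dx = ∫_0^π cos(nx)cos(n'x) dx = 0; and by product-to-sum, ∫_0^π sin(nx)cos(n'x) dx = ½∫_0^π [sin((n+n')x) + sin((n−n')x)] dx, which is 0 when n+n' is even and 2n/(n²−n'²) when n+n' is odd (it need not vanish on (0, π)).
  u² squared terms: (-5)²·∫cos(5x)² dx = 25·π/2 = 25*π/2;  (2)²·∫sin(x)² dx = 4·π/2 = 2*π;  (1)²·∫sin(3x)² dx = 1·π/2 = π/2.
  u² cross terms: 2·(-5)·(2)·∫cos(5x)·sin(x) dx = -20·(0) = 0;  2·(-5)·(1)·∫cos(5x)·sin(3x) dx = -10·(0) = 0;  2·(2)·(1)·∫sin(x)·sin(3x) dx = 4·(0) = 0.
  So ∫_0^π u² dx = 25*π/2 + 2*π + π/2 + 0 + 0 + 0 = 15*π.
  (u')² squared terms: (2)²·∫cos(x)² dx = 4·π/2 = 2*π;  (3)²·∫cos(3x)² dx = 9·π/2 = 9*π/2;  (25)²·∫sin(5x)² dx = 625·π/2 = 625*π/2.
  (u')² cross terms: 2·(2)·(3)·∫cos(x)·cos(3x) dx = 12·(0) = 0;  2·(2)·(25)·∫cos(x)·sin(5x) dx = 100·(0) = 0;  2·(3)·(25)·∫cos(3x)·sin(5x) dx = 150·(0) = 0.
  So ∫_0^π (u')² dx = 2*π + 9*π/2 + 625*π/2 + 0 + 0 + 0 = 319*π.
||u||_{H^1}^2 = (15*π) + (319*π) = 334*π.


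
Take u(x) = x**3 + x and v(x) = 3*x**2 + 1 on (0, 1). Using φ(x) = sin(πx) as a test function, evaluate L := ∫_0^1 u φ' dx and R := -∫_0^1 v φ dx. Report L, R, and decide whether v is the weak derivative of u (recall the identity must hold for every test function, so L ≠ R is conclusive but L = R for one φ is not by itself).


LHS = -5/π + 12/π^3, RHS = -5/π + 12/π^3. Yes, v = u' weakly.

u(x) = x**3 + x, classical derivative u'(x) = 3*x**2 + 1.
φ(x) = sin(πx), so φ'(x) = π*cos(π*x).
Note φ(0) = φ(1) = 0, so the boundary term u·φ vanishes.
LHS = ∫_0^1 u(x) φ'(x) dx = ∫_0^1 (π*x^3*cos(π*x) + π*x*cos(π*x)) dx. Term by term:
  ∫_0^1 π*x*cos(π*x) dx = -2/π;  ∫_0^1 π*x^3*cos(π*x) dx = -3/π + 12/π^3.
Sum: -2/π + -3/π + 12/π^3 = -5/π + 12/π^3.
So LHS = -5/π + 12/π^3.
∫_0^1 v(x) φ(x) dx = ∫_0^1 (3*x^2*sin(π*x) + sin(π*x)) dx. Term by term:
  ∫_0^1 3*x^2*sin(π*x) dx = -12/π^3 + 3/π;  ∫_0^1 sin(π*x) dx = 2/π.
Sum: -12/π^3 + 3/π + 2/π = -12/π^3 + 5/π.
So RHS = -∫_0^1 v(x) φ(x) dx = -5/π + 12/π^3.
LHS = RHS, so the identity holds for this test φ.
Moreover u is smooth here and v(x) = u'(x) = 3*x**2 + 1 pointwise, so the identity holds for every test function. Hence v is the weak derivative of u.


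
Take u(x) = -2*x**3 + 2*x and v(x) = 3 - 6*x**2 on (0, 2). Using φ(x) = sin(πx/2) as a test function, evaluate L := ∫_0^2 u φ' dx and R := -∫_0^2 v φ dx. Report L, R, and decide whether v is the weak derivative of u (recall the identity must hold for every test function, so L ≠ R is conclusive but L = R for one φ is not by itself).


LHS = -192/π^3 + 40/π, RHS = -192/π^3 + 36/π. No, v is not the weak derivative of u.

u(x) = -2*x**3 + 2*x, classical derivative u'(x) = 2 - 6*x**2.
φ(x) = sin(πx/2), so φ'(x) = π*cos(π*x/2)/2.
Note φ(0) = φ(2) = 0, so the boundary term u·φ vanishes.
LHS = ∫_0^2 u(x) φ'(x) dx = ∫_0^2 (-π*x^3*cos(π*x/2) + π*x*cos(π*x/2)) dx. Term by term:
  ∫_0^2 π*x*cos(π*x/2) dx = -8/π;  ∫_0^2 -π*x^3*cos(π*x/2) dx = -192/π^3 + 48/π.
Sum: -8/π + -192/π^3 + 48/π = -192/π^3 + 40/π.
So LHS = -192/π^3 + 40/π.
∫_0^2 v(x) φ(x) dx = ∫_0^2 (-6*x^2*sin(π*x/2) + 3*sin(π*x/2)) dx. Term by term:
  ∫_0^2 3*sin(π*x/2) dx = 12/π;  ∫_0^2 -6*x^2*sin(π*x/2) dx = -48/π + 192/π^3.
Sum: 12/π + -48/π + 192/π^3 = -36/π + 192/π^3.
So RHS = -∫_0^2 v(x) φ(x) dx = -192/π^3 + 36/π.
LHS − RHS = 4/π ≠ 0, so the identity fails.
(For a valid weak derivative the identity must hold for EVERY test function, in particular this one. The failure shows v is NOT the weak derivative of u.)
Correct weak derivative would be u'(x) = 2 - 6*x**2.


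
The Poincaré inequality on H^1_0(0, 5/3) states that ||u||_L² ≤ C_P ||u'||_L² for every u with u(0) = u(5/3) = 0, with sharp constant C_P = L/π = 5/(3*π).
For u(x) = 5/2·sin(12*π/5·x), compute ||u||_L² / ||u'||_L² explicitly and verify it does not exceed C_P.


||u||_L² / ||u'||_L² = 5/(12*π) < C_P = 5/(3*π).

u(x) = 5/2·sin(12*π/5·x), so u'(x) = 6*π*cos(12*π*x/5).
Writing u(x) = A·sin(kπx/L) with A = 5/2 and k = 4, use ∫_0^L sin²(kπx/L) dx = L/2 and ∫_0^L cos²(kπx/L) dx = L/2.
u² = 25/4·sin²(12*π/5·x) and (u')² = 36*π^2·cos²(12*π/5·x), and each of sin², cos² integrates to L/2 = 5/6 over (0, 5/3).
∫_0^5/3 u² dx = 125/24, so ||u||_L² = 5*sqrt(30)/12.
∫_0^5/3 (u')² dx = 30*π^2, so ||u'||_L² = sqrt(30)*π.
Ratio ||u||_L² / ||u'||_L² = 5/(12*π).
Sharp Poincaré constant on H^1_0(0, 5/3) is C_P = L/π = 5/(3*π), achieved by sin(3*π/5·x).
This is the k = 4 harmonic; the ratio L/(kπ) is strictly less than C_P = L/π, consistent with the sharp inequality ||u||_L² ≤ C_P ||u'||_L².


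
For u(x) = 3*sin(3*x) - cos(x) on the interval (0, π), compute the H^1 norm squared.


||u||_{H^1(0,π)}^2 = 46*π

u'(x) = sin(x) + 9*cos(3*x).
Expand u² and (u')² and integrate term by term on (0, π), using: for integers n ≥ 1, ∫_0^π sin²(nx) dx = ∫_0^π cos²(nx) dx = π/2; for n ≠ n', ∫_0^π sin(nx)sin(n'x) dx = ∫_0^π cos(nx)cos(n'x) dx = 0; and by product-to-sum, ∫_0^π sin(nx)cos(n'x) dx = ½∫_0^π [sin((n+n')x) + sin((n−n')x)] dx, which is 0 when n+n' is even and 2n/(n²−n'²) when n+n' is odd (it need not vanish on (0, π)).
  u² squared terms: (-1)²·∫cos(x)² dx = 1·π/2 = π/2;  (3)²·∫sin(3x)² dx = 9·π/2 = 9*π/2.
  u² cross terms: 2·(-1)·(3)·∫cos(x)·sin(3x) dx = -6·(0) = 0.
  So ∫_0^π u² dx = π/2 + 9*π/2 + 0 = 5*π.
  (u')² squared terms: (9)²·∫cos(3x)² dx = 81·π/2 = 81*π/2;  (1)²·∫sin(x)² dx = 1·π/2 = π/2.
  (u')² cross terms: 2·(9)·(1)·∫cos(3x)·sin(x) dx = 18·(0) = 0.
  So ∫_0^π (u')² dx = 81*π/2 + π/2 + 0 = 41*π.
||u||_{H^1}^2 = (5*π) + (41*π) = 46*π.


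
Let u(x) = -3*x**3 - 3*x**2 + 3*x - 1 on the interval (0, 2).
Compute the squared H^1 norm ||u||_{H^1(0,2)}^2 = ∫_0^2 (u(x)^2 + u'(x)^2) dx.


||u||_{H^1}^2 = 39528/35

The H^1 norm (squared) on an interval (0, L) is
  ||u||_{H^1}^2 = ∫_0^L u(x)^2 dx + ∫_0^L u'(x)^2 dx.
Compute u'(x) = -9*x**2 - 6*x + 3.
Then u(x)^2 = 9*x**6 + 18*x**5 - 9*x**4 - 12*x**3 + 15*x**2 - 6*x + 1 and u'(x)^2 = 81*x**4 + 108*x**3 - 18*x**2 - 36*x + 9.
Integrate each monomial from 0 to 2 using ∫_0^2 c·x^n dx = c·2^(n+1)/(n+1):
  ∫_0^2 u(x)^2 dx = ∫_0^2 (9*x^6 + 18*x^5 - 9*x^4 - 12*x^3 + 15*x^2 - 6*x + 1) dx. Term by term:
    ∫_0^2 9*x^6 dx = 1152/7;  ∫_0^2 18*x^5 dx = 192;  ∫_0^2 -9*x^4 dx = -288/5;
    ∫_0^2 -12*x^3 dx = -48;  ∫_0^2 15*x^2 dx = 40;  ∫_0^2 -6*x dx = -12;
    ∫_0^2 1 dx = 2.
  Sum: 1152/7 + 192 − 288/5 − 48 + 40 − 12 + 2 = 9834/35.
  ∫_0^2 u'(x)^2 dx = ∫_0^2 (81*x^4 + 108*x^3 - 18*x^2 - 36*x + 9) dx. Term by term:
    ∫_0^2 81*x^4 dx = 2592/5;  ∫_0^2 108*x^3 dx = 432;  ∫_0^2 -18*x^2 dx = -48;
    ∫_0^2 -36*x dx = -72;  ∫_0^2 9 dx = 18.
  Sum: 2592/5 + 432 − 48 − 72 + 18 = 4242/5.
Adding: ||u||_{H^1}^2 = 9834/35 + 4242/5 = 39528/35.


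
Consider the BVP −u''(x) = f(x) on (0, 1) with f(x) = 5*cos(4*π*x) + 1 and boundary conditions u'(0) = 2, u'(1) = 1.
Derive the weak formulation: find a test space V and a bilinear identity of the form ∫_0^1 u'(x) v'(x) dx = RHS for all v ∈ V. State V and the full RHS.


V = H^1(0, 1) (v unrestricted at boundary; u is determined up to an additive constant); weak form: ∫_0^1 u'v' dx = ∫_0^1 (5*cos(4*π*x) + 1) v dx + v(1) − 2·v(0) for all v ∈ V.

Multiply both sides by a test function v and integrate from 0 to 1:
  ∫_0^1 −u''(x) v(x) dx = ∫_0^1 f(x) v(x) dx.
Integrate the LHS by parts once:
  ∫_0^1 −u'' v dx = −[u'(x) v(x)]_0^1 + ∫_0^1 u'(x) v'(x) dx.
Thus ∫_0^1 u'(x) v'(x) dx = ∫_0^1 f(x) v(x) dx + [u'(x) v(x)]_0^1.
Choose V so that boundary terms are either known or forced to vanish.
u has inhomogeneous Neumann u'(0) = 2, u'(1) = 1. [u' v]_0^1 = (1)·v(1) − (2)·v(0) = v(1) − 2·v(0). Take V = H^1(0, 1); boundary term becomes part of RHS.
Weak formulation: find u (satisfying any essential BC) such that ∫_0^1 u'(x) v'(x) dx = ∫_0^1 f v dx + v(1) − 2·v(0) for all v ∈ V (Neumann data are natural BCs: they enter the RHS as boundary terms).
Substituting f(x) = 5*cos(4*π*x) + 1, the right-hand side is ∫_0^1 (5*cos(4*π*x) + 1) v dx + v(1) − 2·v(0).
Compatibility check (pure Neumann): taking v ≡ 1 ∈ V gives 0 = ∫_0^1 f dx + (1) − (2), i.e. ∫_0^1 f dx must equal u'(0) − u'(1) = 1. Indeed ∫_0^1 (5*cos(4*π*x) + 1) dx = 1, so the data are compatible. The solution is then unique only up to an additive constant (fix it e.g. by requiring ∫_0^1 u dx = 0).


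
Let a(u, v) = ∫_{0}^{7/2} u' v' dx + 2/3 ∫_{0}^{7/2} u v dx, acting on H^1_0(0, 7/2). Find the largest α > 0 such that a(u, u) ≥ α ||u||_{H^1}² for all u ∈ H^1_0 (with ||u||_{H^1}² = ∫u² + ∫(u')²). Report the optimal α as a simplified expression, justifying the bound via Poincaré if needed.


α = 2*(49 + 6*π^2)/(3*(4*π^2 + 49))

Coercivity of a(·,·) on H^1_0(0, 7/2) means a(u, u) ≥ α ||u||_{H^1}² for every u ∈ H^1_0.
The interval has length L = 7/2, and Poincaré/coercivity depend only on L. Here a(u, u) = ∫(u')² + (2/3)·∫u².
Here 0 < c = 2/3 < 1. The condition a(u,u) ≥ α||u||_{H^1}² reads (1−α)∫(u')² ≥ (α−c)∫u². Any admissible α is ≤ 1 (rapidly oscillating u have ∫u²/∫(u')² → 0), and α = 1 would force 0 ≥ (1−c)∫u², impossible since c < 1; so 1−α > 0. By the sharp Poincaré inequality on H^1_0 of an interval of length L, ∫(u')² ≥ (π/L)²∫u² with equality for the first sine mode sin(π(x−x₀)/L) (x₀ the left endpoint), so the inequality holds for all u iff (1−α)(π/L)² ≥ α − c, i.e. α ≤ ((π/L)² + c)/((π/L)² + 1) = (1 + c(L/π)²)/(1 + (L/π)²). With (π/L)² = 4*π^2/49 and c = 2/3, the largest admissible constant is α = ((π/L)² + c)/((π/L)² + 1).
Simplifying, α = 2*(49 + 6*π^2)/(3*(4*π^2 + 49)).


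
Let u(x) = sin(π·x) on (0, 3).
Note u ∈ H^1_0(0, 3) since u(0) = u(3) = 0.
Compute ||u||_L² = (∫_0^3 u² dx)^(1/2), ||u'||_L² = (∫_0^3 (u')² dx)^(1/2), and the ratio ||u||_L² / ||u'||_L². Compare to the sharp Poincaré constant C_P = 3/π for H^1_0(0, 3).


||u||_L² / ||u'||_L² = 1/π < C_P = 3/π.

u(x) = sin(π·x), so u'(x) = π*cos(π*x).
Writing u(x) = A·sin(kπx/L) with A = 1 and k = 3, use ∫_0^L sin²(kπx/L) dx = L/2 and ∫_0^L cos²(kπx/L) dx = L/2.
u² = 1·sin²(π·x) and (u')² = π^2·cos²(π·x), and each of sin², cos² integrates to L/2 = 3/2 over (0, 3).
∫_0^3 u² dx = 3/2, so ||u||_L² = sqrt(6)/2.
∫_0^3 (u')² dx = 3*π^2/2, so ||u'||_L² = sqrt(6)*π/2.
Ratio ||u||_L² / ||u'||_L² = 1/π.
Sharp Poincaré constant on H^1_0(0, 3) is C_P = L/π = 3/π, achieved by sin(π/3·x).
This is the k = 3 harmonic; the ratio L/(kπ) is strictly less than C_P = L/π, consistent with the sharp inequality ||u||_L² ≤ C_P ||u'||_L².


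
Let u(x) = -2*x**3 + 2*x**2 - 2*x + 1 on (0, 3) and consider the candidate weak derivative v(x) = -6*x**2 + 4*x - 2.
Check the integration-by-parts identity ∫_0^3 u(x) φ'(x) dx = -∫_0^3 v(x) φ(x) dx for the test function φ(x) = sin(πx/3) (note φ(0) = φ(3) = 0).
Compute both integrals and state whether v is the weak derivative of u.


LHS = -648/π^3 + 138/π, RHS = -648/π^3 + 138/π. Yes, v = u' weakly.

u(x) = -2*x**3 + 2*x**2 - 2*x + 1, classical derivative u'(x) = -6*x**2 + 4*x - 2.
φ(x) = sin(πx/3), so φ'(x) = π*cos(π*x/3)/3.
Note φ(0) = φ(3) = 0, so the boundary term u·φ vanishes.
LHS = ∫_0^3 u(x) φ'(x) dx = ∫_0^3 (-2*π*x^3*cos(π*x/3)/3 + 2*π*x^2*cos(π*x/3)/3 - 2*π*x*cos(π*x/3)/3 + π*cos(π*x/3)/3) dx. Term by term:
  ∫_0^3 π*cos(π*x/3)/3 dx = 0;  ∫_0^3 -2*π*x*cos(π*x/3)/3 dx = 12/π;  ∫_0^3 -2*π*x^3*cos(π*x/3)/3 dx = -648/π^3 + 162/π;
  ∫_0^3 2*π*x^2*cos(π*x/3)/3 dx = -36/π.
Sum: 0 + 12/π + -648/π^3 + 162/π − 36/π = -648/π^3 + 138/π.
So LHS = -648/π^3 + 138/π.
∫_0^3 v(x) φ(x) dx = ∫_0^3 (-6*x^2*sin(π*x/3) + 4*x*sin(π*x/3) - 2*sin(π*x/3)) dx. Term by term:
  ∫_0^3 -2*sin(π*x/3) dx = -12/π;  ∫_0^3 -6*x^2*sin(π*x/3) dx = -162/π + 648/π^3;  ∫_0^3 4*x*sin(π*x/3) dx = 36/π.
Sum: -12/π + -162/π + 648/π^3 + 36/π = -138/π + 648/π^3.
So RHS = -∫_0^3 v(x) φ(x) dx = -648/π^3 + 138/π.
LHS = RHS, so the identity holds for this test φ.
Moreover u is smooth here and v(x) = u'(x) = -6*x**2 + 4*x - 2 pointwise, so the identity holds for every test function. Hence v is the weak derivative of u.


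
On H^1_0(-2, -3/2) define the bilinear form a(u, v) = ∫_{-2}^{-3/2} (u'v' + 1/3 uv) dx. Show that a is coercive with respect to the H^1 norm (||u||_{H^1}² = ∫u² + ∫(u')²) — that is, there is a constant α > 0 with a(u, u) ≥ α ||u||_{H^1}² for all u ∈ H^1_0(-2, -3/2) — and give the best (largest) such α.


α = (1 + 12*π^2)/(3*(1 + 4*π^2))

Coercivity of a(·,·) on H^1_0(-2, -3/2) means a(u, u) ≥ α ||u||_{H^1}² for every u ∈ H^1_0.
The interval has length L = 1/2, and Poincaré/coercivity depend only on L. Here a(u, u) = ∫(u')² + (1/3)·∫u².
Here 0 < c = 1/3 < 1. The condition a(u,u) ≥ α||u||_{H^1}² reads (1−α)∫(u')² ≥ (α−c)∫u². Any admissible α is ≤ 1 (rapidly oscillating u have ∫u²/∫(u')² → 0), and α = 1 would force 0 ≥ (1−c)∫u², impossible since c < 1; so 1−α > 0. By the sharp Poincaré inequality on H^1_0 of an interval of length L, ∫(u')² ≥ (π/L)²∫u² with equality for the first sine mode sin(π(x−x₀)/L) (x₀ the left endpoint), so the inequality holds for all u iff (1−α)(π/L)² ≥ α − c, i.e. α ≤ ((π/L)² + c)/((π/L)² + 1) = (1 + c(L/π)²)/(1 + (L/π)²). With (π/L)² = 4*π^2 and c = 1/3, the largest admissible constant is α = ((π/L)² + c)/((π/L)² + 1).
Simplifying, α = (1 + 12*π^2)/(3*(1 + 4*π^2)).


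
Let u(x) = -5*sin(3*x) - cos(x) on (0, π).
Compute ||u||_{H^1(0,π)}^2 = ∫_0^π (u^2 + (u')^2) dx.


||u||_{H^1(0,π)}^2 = 126*π

u'(x) = sin(x) - 15*cos(3*x).
Expand u² and (u')² and integrate term by term on (0, π), using: for integers n ≥ 1, ∫_0^π sin²(nx) dx = ∫_0^π cos²(nx) dx = π/2; for n ≠ n', ∫_0^π sin(nx)sin(n'x) dx = ∫_0^π cos(nx)cos(n'x) dx = 0; and by product-to-sum, ∫_0^π sin(nx)cos(n'x) dx = ½∫_0^π [sin((n+n')x) + sin((n−n')x)] dx, which is 0 when n+n' is even and 2n/(n²−n'²) when n+n' is odd (it need not vanish on (0, π)).
  u² squared terms: (-1)²·∫cos(x)² dx = 1·π/2 = π/2;  (-5)²·∫sin(3x)² dx = 25·π/2 = 25*π/2.
  u² cross terms: 2·(-1)·(-5)·∫cos(x)·sin(3x) dx = 10·(0) = 0.
  So ∫_0^π u² dx = π/2 + 25*π/2 + 0 = 13*π.
  (u')² squared terms: (-15)²·∫cos(3x)² dx = 225·π/2 = 225*π/2;  (1)²·∫sin(x)² dx = 1·π/2 = π/2.
  (u')² cross terms: 2·(-15)·(1)·∫cos(3x)·sin(x) dx = -30·(0) = 0.
  So ∫_0^π (u')² dx = 225*π/2 + π/2 + 0 = 113*π.
||u||_{H^1}^2 = (13*π) + (113*π) = 126*π.


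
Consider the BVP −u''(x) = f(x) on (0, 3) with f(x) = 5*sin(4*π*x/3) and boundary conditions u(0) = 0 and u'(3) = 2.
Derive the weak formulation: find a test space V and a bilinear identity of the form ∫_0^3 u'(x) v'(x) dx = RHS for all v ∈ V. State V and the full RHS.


V = {v ∈ H^1(0, 3) : v(0) = 0} (test functions vanish at x = 0 where u is specified); weak form: ∫_0^3 u'v' dx = ∫_0^3 (5*sin(4*π*x/3)) v dx + 2·v(3) for all v ∈ V.

Multiply both sides by a test function v and integrate from 0 to 3:
  ∫_0^3 −u''(x) v(x) dx = ∫_0^3 f(x) v(x) dx.
Integrate the LHS by parts once:
  ∫_0^3 −u'' v dx = −[u'(x) v(x)]_0^3 + ∫_0^3 u'(x) v'(x) dx.
Thus ∫_0^3 u'(x) v'(x) dx = ∫_0^3 f(x) v(x) dx + [u'(x) v(x)]_0^3.
Choose V so that boundary terms are either known or forced to vanish.
Mixed BC: u(0) = 0 (Dirichlet) and u'(3) = 2 (Neumann). Define V = {v ∈ H^1(0, 3) : v(0) = 0}. Then [u' v]_0^3 = u'(3)·v(3) − u'(0)·0 = 2·v(3).
Weak formulation: find u (satisfying any essential BC) such that ∫_0^3 u'(x) v'(x) dx = ∫_0^3 f v dx + 2·v(3) for all v ∈ V (Dirichlet at 0 absorbed into V; Neumann datum at x = 3 contributes the boundary term).
Substituting f(x) = 5*sin(4*π*x/3), the right-hand side is ∫_0^3 (5*sin(4*π*x/3)) v dx + 2·v(3).


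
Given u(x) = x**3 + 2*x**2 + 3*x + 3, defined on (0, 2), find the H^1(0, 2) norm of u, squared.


||u||_{H^1}^2 = 64808/105

The H^1 norm (squared) on an interval (0, L) is
  ||u||_{H^1}^2 = ∫_0^L u(x)^2 dx + ∫_0^L u'(x)^2 dx.
Compute u'(x) = 3*x**2 + 4*x + 3.
Then u(x)^2 = x**6 + 4*x**5 + 10*x**4 + 18*x**3 + 21*x**2 + 18*x + 9 and u'(x)^2 = 9*x**4 + 24*x**3 + 34*x**2 + 24*x + 9.
Integrate each monomial from 0 to 2 using ∫_0^2 c·x^n dx = c·2^(n+1)/(n+1):
  ∫_0^2 u(x)^2 dx = ∫_0^2 (x^6 + 4*x^5 + 10*x^4 + 18*x^3 + 21*x^2 + 18*x + 9) dx. Term by term:
    ∫_0^2 x^6 dx = 128/7;  ∫_0^2 4*x^5 dx = 128/3;  ∫_0^2 10*x^4 dx = 64;
    ∫_0^2 18*x^3 dx = 72;  ∫_0^2 21*x^2 dx = 56;  ∫_0^2 18*x dx = 36;
    ∫_0^2 9 dx = 18.
  Sum: 128/7 + 128/3 + 64 + 72 + 56 + 36 + 18 = 6446/21.
  ∫_0^2 u'(x)^2 dx = ∫_0^2 (9*x^4 + 24*x^3 + 34*x^2 + 24*x + 9) dx. Term by term:
    ∫_0^2 9*x^4 dx = 288/5;  ∫_0^2 24*x^3 dx = 96;  ∫_0^2 34*x^2 dx = 272/3;
    ∫_0^2 24*x dx = 48;  ∫_0^2 9 dx = 18.
  Sum: 288/5 + 96 + 272/3 + 48 + 18 = 4654/15.
Adding: ||u||_{H^1}^2 = 6446/21 + 4654/15 = 64808/105.
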